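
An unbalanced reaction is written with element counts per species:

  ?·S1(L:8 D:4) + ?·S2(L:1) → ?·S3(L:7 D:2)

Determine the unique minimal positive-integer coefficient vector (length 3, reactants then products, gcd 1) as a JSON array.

Coefficients: [1, 6, 2]

L: 1·8+6·1 = 14 | 2·7 = 14
D: 1·4+6·0 = 4 | 2·2 = 4
gcd(1,6,2) = 1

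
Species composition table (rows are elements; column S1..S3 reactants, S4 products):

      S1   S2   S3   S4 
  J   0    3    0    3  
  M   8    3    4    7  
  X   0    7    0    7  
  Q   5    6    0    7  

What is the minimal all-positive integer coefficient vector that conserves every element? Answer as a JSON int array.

J: 1·0+5·3+3·0 = 15 | 5·3 = 15
M: 1·8+5·3+3·4 = 35 | 5·7 = 35
X: 1·0+5·7+3·0 = 35 | 5·7 = 35
Q: 1·5+5·6+3·0 = 35 | 5·7 = 35
gcd(1,5,3,5) = 1

Coefficients: [1, 5, 3, 5]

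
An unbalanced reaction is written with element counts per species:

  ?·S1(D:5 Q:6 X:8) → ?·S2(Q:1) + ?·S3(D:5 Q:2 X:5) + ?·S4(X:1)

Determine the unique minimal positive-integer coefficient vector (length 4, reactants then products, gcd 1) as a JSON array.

D: 1·5 = 5 | 4·0+1·5+3·0 = 5
Q: 1·6 = 6 | 4·1+1·2+3·0 = 6
X: 1·8 = 8 | 4·0+1·5+3·1 = 8
gcd(1,4,1,3) = 1

Coefficients: [1, 4, 1, 3]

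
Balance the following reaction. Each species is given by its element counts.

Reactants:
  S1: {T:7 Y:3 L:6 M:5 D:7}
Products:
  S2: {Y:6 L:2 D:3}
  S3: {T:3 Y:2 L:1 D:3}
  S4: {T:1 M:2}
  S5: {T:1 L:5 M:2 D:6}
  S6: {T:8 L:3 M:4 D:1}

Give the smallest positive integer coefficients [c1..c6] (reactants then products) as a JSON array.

Coefficients: [6, 2, 3, 5, 4, 3]

T: 6·7 = 42 | 2·0+3·3+5·1+4·1+3·8 = 42
Y: 6·3 = 18 | 2·6+3·2+5·0+4·0+3·0 = 18
L: 6·6 = 36 | 2·2+3·1+5·0+4·5+3·3 = 36
M: 6·5 = 30 | 2·0+3·0+5·2+4·2+3·4 = 30
D: 6·7 = 42 | 2·3+3·3+5·0+4·6+3·1 = 42
gcd(6,2,3,5,4,3) = 1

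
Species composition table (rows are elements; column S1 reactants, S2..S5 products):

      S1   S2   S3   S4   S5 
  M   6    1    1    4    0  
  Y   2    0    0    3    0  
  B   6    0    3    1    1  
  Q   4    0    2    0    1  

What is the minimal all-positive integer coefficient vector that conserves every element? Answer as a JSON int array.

M: 3·6 = 18 | 6·1+4·1+2·4+4·0 = 18
Y: 3·2 = 6 | 6·0+4·0+2·3+4·0 = 6
B: 3·6 = 18 | 6·0+4·3+2·1+4·1 = 18
Q: 3·4 = 12 | 6·0+4·2+2·0+4·1 = 12
gcd(3,6,4,2,4) = 1

Coefficients: [3, 6, 4, 2, 4]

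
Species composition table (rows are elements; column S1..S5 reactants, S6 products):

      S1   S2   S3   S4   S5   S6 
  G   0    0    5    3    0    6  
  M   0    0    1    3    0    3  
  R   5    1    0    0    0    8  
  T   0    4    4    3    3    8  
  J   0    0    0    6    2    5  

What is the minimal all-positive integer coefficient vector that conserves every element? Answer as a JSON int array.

G: 6·0+2·0+3·5+3·3+1·0 = 24 | 4·6 = 24
M: 6·0+2·0+3·1+3·3+1·0 = 12 | 4·3 = 12
R: 6·5+2·1+3·0+3·0+1·0 = 32 | 4·8 = 32
T: 6·0+2·4+3·4+3·3+1·3 = 32 | 4·8 = 32
J: 6·0+2·0+3·0+3·6+1·2 = 20 | 4·5 = 20
gcd(6,2,3,3,1,4) = 1

Coefficients: [6, 2, 3, 3, 1, 4]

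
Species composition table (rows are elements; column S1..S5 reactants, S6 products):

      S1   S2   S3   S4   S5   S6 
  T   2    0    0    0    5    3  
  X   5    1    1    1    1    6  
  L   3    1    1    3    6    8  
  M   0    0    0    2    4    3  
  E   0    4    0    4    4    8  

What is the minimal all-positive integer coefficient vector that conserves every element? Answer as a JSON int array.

Coefficients: [4, 5, 4, 5, 2, 6]

T: 4·2+5·0+4·0+5·0+2·5 = 18 | 6·3 = 18
X: 4·5+5·1+4·1+5·1+2·1 = 36 | 6·6 = 36
L: 4·3+5·1+4·1+5·3+2·6 = 48 | 6·8 = 48
M: 4·0+5·0+4·0+5·2+2·4 = 18 | 6·3 = 18
E: 4·0+5·4+4·0+5·4+2·4 = 48 | 6·8 = 48
gcd(4,5,4,5,2,6) = 1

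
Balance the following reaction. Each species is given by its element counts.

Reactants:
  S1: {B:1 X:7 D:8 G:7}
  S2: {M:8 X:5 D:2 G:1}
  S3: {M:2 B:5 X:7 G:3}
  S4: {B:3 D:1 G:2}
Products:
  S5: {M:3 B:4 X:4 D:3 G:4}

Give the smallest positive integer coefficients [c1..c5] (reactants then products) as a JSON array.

M: 1·0+2·8+1·2+6·0 = 18 | 6·3 = 18
B: 1·1+2·0+1·5+6·3 = 24 | 6·4 = 24
X: 1·7+2·5+1·7+6·0 = 24 | 6·4 = 24
D: 1·8+2·2+1·0+6·1 = 18 | 6·3 = 18
G: 1·7+2·1+1·3+6·2 = 24 | 6·4 = 24
gcd(1,2,1,6,6) = 1

Coefficients: [1, 2, 1, 6, 6]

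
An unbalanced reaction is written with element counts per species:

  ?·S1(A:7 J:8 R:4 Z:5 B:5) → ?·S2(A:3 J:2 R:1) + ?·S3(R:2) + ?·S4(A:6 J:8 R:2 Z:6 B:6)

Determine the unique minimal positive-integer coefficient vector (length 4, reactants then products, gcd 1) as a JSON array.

A: 6·7 = 42 | 4·3+5·0+5·6 = 42
J: 6·8 = 48 | 4·2+5·0+5·8 = 48
R: 6·4 = 24 | 4·1+5·2+5·2 = 24
Z: 6·5 = 30 | 4·0+5·0+5·6 = 30
B: 6·5 = 30 | 4·0+5·0+5·6 = 30
gcd(6,4,5,5) = 1

Coefficients: [6, 4, 5, 5]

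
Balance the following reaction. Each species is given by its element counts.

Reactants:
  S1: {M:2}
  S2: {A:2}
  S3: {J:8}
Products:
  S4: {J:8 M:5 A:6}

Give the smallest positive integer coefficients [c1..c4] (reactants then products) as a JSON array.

J: 5·0+6·0+2·8 = 16 | 2·8 = 16
M: 5·2+6·0+2·0 = 10 | 2·5 = 10
A: 5·0+6·2+2·0 = 12 | 2·6 = 12
gcd(5,6,2,2) = 1

Coefficients: [5, 6, 2, 2]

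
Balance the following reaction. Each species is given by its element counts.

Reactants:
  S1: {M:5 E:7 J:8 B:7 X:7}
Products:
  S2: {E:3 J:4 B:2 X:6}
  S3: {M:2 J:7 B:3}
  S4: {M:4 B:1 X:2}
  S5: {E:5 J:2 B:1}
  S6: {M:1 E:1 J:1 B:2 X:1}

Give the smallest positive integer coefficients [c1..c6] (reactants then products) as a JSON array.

M: 3·5 = 15 | 2·0+1·2+2·4+2·0+5·1 = 15
E: 3·7 = 21 | 2·3+1·0+2·0+2·5+5·1 = 21
J: 3·8 = 24 | 2·4+1·7+2·0+2·2+5·1 = 24
B: 3·7 = 21 | 2·2+1·3+2·1+2·1+5·2 = 21
X: 3·7 = 21 | 2·6+1·0+2·2+2·0+5·1 = 21
gcd(3,2,1,2,2,5) = 1

Coefficients: [3, 2, 1, 2, 2, 5]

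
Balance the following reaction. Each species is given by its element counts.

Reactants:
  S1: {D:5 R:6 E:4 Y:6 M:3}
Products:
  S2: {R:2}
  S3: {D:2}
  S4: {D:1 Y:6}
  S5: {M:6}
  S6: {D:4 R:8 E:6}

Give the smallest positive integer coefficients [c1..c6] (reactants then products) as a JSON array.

D: 6·5 = 30 | 2·0+4·2+6·1+3·0+4·4 = 30
R: 6·6 = 36 | 2·2+4·0+6·0+3·0+4·8 = 36
E: 6·4 = 24 | 2·0+4·0+6·0+3·0+4·6 = 24
Y: 6·6 = 36 | 2·0+4·0+6·6+3·0+4·0 = 36
M: 6·3 = 18 | 2·0+4·0+6·0+3·6+4·0 = 18
gcd(6,2,4,6,3,4) = 1

Coefficients: [6, 2, 4, 6, 3, 4]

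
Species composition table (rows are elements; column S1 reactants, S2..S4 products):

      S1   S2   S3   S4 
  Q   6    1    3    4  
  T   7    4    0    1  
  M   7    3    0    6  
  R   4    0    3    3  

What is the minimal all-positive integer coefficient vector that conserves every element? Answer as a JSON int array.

Coefficients: [3, 5, 3, 1]

Q: 3·6 = 18 | 5·1+3·3+1·4 = 18
T: 3·7 = 21 | 5·4+3·0+1·1 = 21
M: 3·7 = 21 | 5·3+3·0+1·6 = 21
R: 3·4 = 12 | 5·0+3·3+1·3 = 12
gcd(3,5,3,1) = 1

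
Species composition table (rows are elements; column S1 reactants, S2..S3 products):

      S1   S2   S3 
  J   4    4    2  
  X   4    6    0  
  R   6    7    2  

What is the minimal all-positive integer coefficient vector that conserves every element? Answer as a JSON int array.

Coefficients: [3, 2, 2]

J: 3·4 = 12 | 2·4+2·2 = 12
X: 3·4 = 12 | 2·6+2·0 = 12
R: 3·6 = 18 | 2·7+2·2 = 18
gcd(3,2,2) = 1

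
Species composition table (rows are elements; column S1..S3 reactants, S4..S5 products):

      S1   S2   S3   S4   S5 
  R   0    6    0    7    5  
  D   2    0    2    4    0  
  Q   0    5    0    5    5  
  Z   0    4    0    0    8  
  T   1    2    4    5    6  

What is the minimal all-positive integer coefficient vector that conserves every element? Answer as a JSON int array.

Coefficients: [1, 6, 5, 3, 3]

R: 1·0+6·6+5·0 = 36 | 3·7+3·5 = 36
D: 1·2+6·0+5·2 = 12 | 3·4+3·0 = 12
Q: 1·0+6·5+5·0 = 30 | 3·5+3·5 = 30
Z: 1·0+6·4+5·0 = 24 | 3·0+3·8 = 24
T: 1·1+6·2+5·4 = 33 | 3·5+3·6 = 33
gcd(1,6,5,3,3) = 1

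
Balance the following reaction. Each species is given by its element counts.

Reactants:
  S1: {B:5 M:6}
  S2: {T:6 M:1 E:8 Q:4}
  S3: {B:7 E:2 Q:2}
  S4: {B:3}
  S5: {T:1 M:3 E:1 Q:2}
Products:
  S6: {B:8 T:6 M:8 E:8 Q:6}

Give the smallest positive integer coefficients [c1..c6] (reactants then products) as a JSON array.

Coefficients: [3, 4, 1, 6, 6, 5]

B: 3·5+4·0+1·7+6·3+6·0 = 40 | 5·8 = 40
T: 3·0+4·6+1·0+6·0+6·1 = 30 | 5·6 = 30
M: 3·6+4·1+1·0+6·0+6·3 = 40 | 5·8 = 40
E: 3·0+4·8+1·2+6·0+6·1 = 40 | 5·8 = 40
Q: 3·0+4·4+1·2+6·0+6·2 = 30 | 5·6 = 30
gcd(3,4,1,6,6,5) = 1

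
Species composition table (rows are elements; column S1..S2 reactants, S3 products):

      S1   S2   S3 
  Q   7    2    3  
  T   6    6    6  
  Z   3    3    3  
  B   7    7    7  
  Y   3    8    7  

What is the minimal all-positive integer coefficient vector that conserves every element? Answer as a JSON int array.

Q: 1·7+4·2 = 15 | 5·3 = 15
T: 1·6+4·6 = 30 | 5·6 = 30
Z: 1·3+4·3 = 15 | 5·3 = 15
B: 1·7+4·7 = 35 | 5·7 = 35
Y: 1·3+4·8 = 35 | 5·7 = 35
gcd(1,4,5) = 1

Coefficients: [1, 4, 5]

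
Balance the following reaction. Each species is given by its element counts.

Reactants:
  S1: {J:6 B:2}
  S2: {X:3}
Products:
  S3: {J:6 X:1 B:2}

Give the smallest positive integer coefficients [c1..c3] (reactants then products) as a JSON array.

Coefficients: [3, 1, 3]

J: 3·6+1·0 = 18 | 3·6 = 18
X: 3·0+1·3 = 3 | 3·1 = 3
B: 3·2+1·0 = 6 | 3·2 = 6
gcd(3,1,3) = 1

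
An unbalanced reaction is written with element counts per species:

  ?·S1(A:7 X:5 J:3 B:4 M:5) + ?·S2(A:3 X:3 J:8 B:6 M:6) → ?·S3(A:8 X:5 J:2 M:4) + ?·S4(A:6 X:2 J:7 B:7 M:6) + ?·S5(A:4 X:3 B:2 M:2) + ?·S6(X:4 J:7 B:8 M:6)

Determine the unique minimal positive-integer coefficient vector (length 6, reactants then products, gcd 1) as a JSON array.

A: 6·7+2·3 = 48 | 3·8+2·6+3·4+2·0 = 48
X: 6·5+2·3 = 36 | 3·5+2·2+3·3+2·4 = 36
J: 6·3+2·8 = 34 | 3·2+2·7+3·0+2·7 = 34
B: 6·4+2·6 = 36 | 3·0+2·7+3·2+2·8 = 36
M: 6·5+2·6 = 42 | 3·4+2·6+3·2+2·6 = 42
gcd(6,2,3,2,3,2) = 1

Coefficients: [6, 2, 3, 2, 3, 2]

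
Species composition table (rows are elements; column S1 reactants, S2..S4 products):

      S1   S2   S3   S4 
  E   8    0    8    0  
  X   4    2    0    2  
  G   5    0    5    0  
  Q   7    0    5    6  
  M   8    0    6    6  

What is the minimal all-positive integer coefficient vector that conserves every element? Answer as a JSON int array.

E: 3·8 = 24 | 5·0+3·8+1·0 = 24
X: 3·4 = 12 | 5·2+3·0+1·2 = 12
G: 3·5 = 15 | 5·0+3·5+1·0 = 15
Q: 3·7 = 21 | 5·0+3·5+1·6 = 21
M: 3·8 = 24 | 5·0+3·6+1·6 = 24
gcd(3,5,3,1) = 1

Coefficients: [3, 5, 3, 1]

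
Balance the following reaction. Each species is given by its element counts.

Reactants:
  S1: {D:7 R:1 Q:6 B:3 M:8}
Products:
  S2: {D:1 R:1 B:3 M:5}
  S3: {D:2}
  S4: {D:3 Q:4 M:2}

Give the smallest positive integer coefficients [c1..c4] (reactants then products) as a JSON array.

Coefficients: [4, 4, 3, 6]

D: 4·7 = 28 | 4·1+3·2+6·3 = 28
R: 4·1 = 4 | 4·1+3·0+6·0 = 4
Q: 4·6 = 24 | 4·0+3·0+6·4 = 24
B: 4·3 = 12 | 4·3+3·0+6·0 = 12
M: 4·8 = 32 | 4·5+3·0+6·2 = 32
gcd(4,4,3,6) = 1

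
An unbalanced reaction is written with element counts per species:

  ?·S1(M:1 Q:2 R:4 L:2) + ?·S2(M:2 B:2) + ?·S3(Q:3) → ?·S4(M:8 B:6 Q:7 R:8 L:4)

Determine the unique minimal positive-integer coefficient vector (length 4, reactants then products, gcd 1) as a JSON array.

M: 2·1+3·2+1·0 = 8 | 1·8 = 8
B: 2·0+3·2+1·0 = 6 | 1·6 = 6
Q: 2·2+3·0+1·3 = 7 | 1·7 = 7
R: 2·4+3·0+1·0 = 8 | 1·8 = 8
L: 2·2+3·0+1·0 = 4 | 1·4 = 4
gcd(2,3,1,1) = 1

Coefficients: [2, 3, 1, 1]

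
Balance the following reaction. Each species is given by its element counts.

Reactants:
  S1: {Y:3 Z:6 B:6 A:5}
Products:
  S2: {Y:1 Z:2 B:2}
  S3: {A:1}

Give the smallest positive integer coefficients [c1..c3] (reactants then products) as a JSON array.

Y: 1·3 = 3 | 3·1+5·0 = 3
Z: 1·6 = 6 | 3·2+5·0 = 6
B: 1·6 = 6 | 3·2+5·0 = 6
A: 1·5 = 5 | 3·0+5·1 = 5
gcd(1,3,5) = 1

Coefficients: [1, 3, 5]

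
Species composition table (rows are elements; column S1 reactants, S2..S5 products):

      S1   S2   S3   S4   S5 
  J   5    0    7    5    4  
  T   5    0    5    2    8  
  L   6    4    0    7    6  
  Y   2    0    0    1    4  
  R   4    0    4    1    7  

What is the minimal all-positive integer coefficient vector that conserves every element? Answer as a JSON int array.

J: 5·5 = 25 | 1·0+1·7+2·5+2·4 = 25
T: 5·5 = 25 | 1·0+1·5+2·2+2·8 = 25
L: 5·6 = 30 | 1·4+1·0+2·7+2·6 = 30
Y: 5·2 = 10 | 1·0+1·0+2·1+2·4 = 10
R: 5·4 = 20 | 1·0+1·4+2·1+2·7 = 20
gcd(5,1,1,2,2) = 1

Coefficients: [5, 1, 1, 2, 2]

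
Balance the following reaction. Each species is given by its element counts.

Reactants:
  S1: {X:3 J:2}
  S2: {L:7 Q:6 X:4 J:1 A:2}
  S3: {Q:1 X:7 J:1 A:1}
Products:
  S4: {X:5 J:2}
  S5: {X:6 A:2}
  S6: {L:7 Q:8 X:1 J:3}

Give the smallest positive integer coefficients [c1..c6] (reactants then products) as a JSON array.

Coefficients: [5, 2, 4, 5, 4, 2]

L: 5·0+2·7+4·0 = 14 | 5·0+4·0+2·7 = 14
Q: 5·0+2·6+4·1 = 16 | 5·0+4·0+2·8 = 16
X: 5·3+2·4+4·7 = 51 | 5·5+4·6+2·1 = 51
J: 5·2+2·1+4·1 = 16 | 5·2+4·0+2·3 = 16
A: 5·0+2·2+4·1 = 8 | 5·0+4·2+2·0 = 8
gcd(5,2,4,5,4,2) = 1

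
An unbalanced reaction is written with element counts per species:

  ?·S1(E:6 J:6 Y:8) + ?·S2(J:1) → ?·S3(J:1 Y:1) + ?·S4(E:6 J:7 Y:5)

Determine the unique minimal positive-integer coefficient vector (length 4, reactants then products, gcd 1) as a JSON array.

E: 1·6+4·0 = 6 | 3·0+1·6 = 6
J: 1·6+4·1 = 10 | 3·1+1·7 = 10
Y: 1·8+4·0 = 8 | 3·1+1·5 = 8
gcd(1,4,3,1) = 1

Coefficients: [1, 4, 3, 1]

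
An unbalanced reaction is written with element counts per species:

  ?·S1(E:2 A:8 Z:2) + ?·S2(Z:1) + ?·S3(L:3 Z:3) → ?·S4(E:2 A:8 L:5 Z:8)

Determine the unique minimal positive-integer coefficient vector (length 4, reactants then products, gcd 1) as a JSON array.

Coefficients: [3, 3, 5, 3]

E: 3·2+3·0+5·0 = 6 | 3·2 = 6
A: 3·8+3·0+5·0 = 24 | 3·8 = 24
L: 3·0+3·0+5·3 = 15 | 3·5 = 15
Z: 3·2+3·1+5·3 = 24 | 3·8 = 24
gcd(3,3,5,3) = 1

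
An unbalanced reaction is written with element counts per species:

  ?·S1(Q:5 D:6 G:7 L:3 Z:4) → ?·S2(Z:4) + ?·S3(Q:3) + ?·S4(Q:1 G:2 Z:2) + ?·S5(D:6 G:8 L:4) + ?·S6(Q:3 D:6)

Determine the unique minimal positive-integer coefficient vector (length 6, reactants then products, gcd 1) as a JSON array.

Coefficients: [4, 3, 5, 2, 3, 1]

Q: 4·5 = 20 | 3·0+5·3+2·1+3·0+1·3 = 20
D: 4·6 = 24 | 3·0+5·0+2·0+3·6+1·6 = 24
G: 4·7 = 28 | 3·0+5·0+2·2+3·8+1·0 = 28
L: 4·3 = 12 | 3·0+5·0+2·0+3·4+1·0 = 12
Z: 4·4 = 16 | 3·4+5·0+2·2+3·0+1·0 = 16
gcd(4,3,5,2,3,1) = 1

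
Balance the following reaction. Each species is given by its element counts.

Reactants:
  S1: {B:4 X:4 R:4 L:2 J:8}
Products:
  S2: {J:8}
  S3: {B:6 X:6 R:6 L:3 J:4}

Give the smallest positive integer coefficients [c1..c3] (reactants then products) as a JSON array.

Coefficients: [3, 2, 2]

B: 3·4 = 12 | 2·0+2·6 = 12
X: 3·4 = 12 | 2·0+2·6 = 12
R: 3·4 = 12 | 2·0+2·6 = 12
L: 3·2 = 6 | 2·0+2·3 = 6
J: 3·8 = 24 | 2·8+2·4 = 24
gcd(3,2,2) = 1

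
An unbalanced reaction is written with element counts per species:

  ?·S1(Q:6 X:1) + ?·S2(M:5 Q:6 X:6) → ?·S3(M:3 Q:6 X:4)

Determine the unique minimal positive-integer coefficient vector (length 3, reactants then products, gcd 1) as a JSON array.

Coefficients: [2, 3, 5]

M: 2·0+3·5 = 15 | 5·3 = 15
Q: 2·6+3·6 = 30 | 5·6 = 30
X: 2·1+3·6 = 20 | 5·4 = 20
gcd(2,3,5) = 1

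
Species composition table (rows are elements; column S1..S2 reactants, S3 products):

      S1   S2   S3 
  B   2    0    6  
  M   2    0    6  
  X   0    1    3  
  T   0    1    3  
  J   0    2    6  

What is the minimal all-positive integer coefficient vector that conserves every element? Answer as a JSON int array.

Coefficients: [3, 3, 1]

B: 3·2+3·0 = 6 | 1·6 = 6
M: 3·2+3·0 = 6 | 1·6 = 6
X: 3·0+3·1 = 3 | 1·3 = 3
T: 3·0+3·1 = 3 | 1·3 = 3
J: 3·0+3·2 = 6 | 1·6 = 6
gcd(3,3,1) = 1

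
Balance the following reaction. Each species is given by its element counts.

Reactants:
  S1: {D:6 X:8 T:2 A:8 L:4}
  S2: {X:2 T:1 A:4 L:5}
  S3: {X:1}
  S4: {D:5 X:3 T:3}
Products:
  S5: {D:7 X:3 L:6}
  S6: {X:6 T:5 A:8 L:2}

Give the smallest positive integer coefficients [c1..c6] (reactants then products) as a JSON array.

D: 1·6+4·0+2·0+3·5 = 21 | 3·7+3·0 = 21
X: 1·8+4·2+2·1+3·3 = 27 | 3·3+3·6 = 27
T: 1·2+4·1+2·0+3·3 = 15 | 3·0+3·5 = 15
A: 1·8+4·4+2·0+3·0 = 24 | 3·0+3·8 = 24
L: 1·4+4·5+2·0+3·0 = 24 | 3·6+3·2 = 24
gcd(1,4,2,3,3,3) = 1

Coefficients: [1, 4, 2, 3, 3, 3]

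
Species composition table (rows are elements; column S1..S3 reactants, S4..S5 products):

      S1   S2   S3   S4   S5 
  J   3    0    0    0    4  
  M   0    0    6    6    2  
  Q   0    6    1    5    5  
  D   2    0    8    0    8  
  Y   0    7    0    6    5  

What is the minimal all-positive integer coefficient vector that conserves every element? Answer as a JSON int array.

Coefficients: [4, 3, 2, 1, 3]

J: 4·3+3·0+2·0 = 12 | 1·0+3·4 = 12
M: 4·0+3·0+2·6 = 12 | 1·6+3·2 = 12
Q: 4·0+3·6+2·1 = 20 | 1·5+3·5 = 20
D: 4·2+3·0+2·8 = 24 | 1·0+3·8 = 24
Y: 4·0+3·7+2·0 = 21 | 1·6+3·5 = 21
gcd(4,3,2,1,3) = 1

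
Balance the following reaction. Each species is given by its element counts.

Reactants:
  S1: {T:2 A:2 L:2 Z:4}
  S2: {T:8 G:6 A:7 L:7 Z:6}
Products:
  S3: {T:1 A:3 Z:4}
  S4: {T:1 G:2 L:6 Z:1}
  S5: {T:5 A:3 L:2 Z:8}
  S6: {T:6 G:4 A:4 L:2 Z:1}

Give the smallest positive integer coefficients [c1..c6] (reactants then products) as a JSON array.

T: 3·2+4·8 = 38 | 5·1+4·1+1·5+4·6 = 38
G: 3·0+4·6 = 24 | 5·0+4·2+1·0+4·4 = 24
A: 3·2+4·7 = 34 | 5·3+4·0+1·3+4·4 = 34
L: 3·2+4·7 = 34 | 5·0+4·6+1·2+4·2 = 34
Z: 3·4+4·6 = 36 | 5·4+4·1+1·8+4·1 = 36
gcd(3,4,5,4,1,4) = 1

Coefficients: [3, 4, 5, 4, 1, 4]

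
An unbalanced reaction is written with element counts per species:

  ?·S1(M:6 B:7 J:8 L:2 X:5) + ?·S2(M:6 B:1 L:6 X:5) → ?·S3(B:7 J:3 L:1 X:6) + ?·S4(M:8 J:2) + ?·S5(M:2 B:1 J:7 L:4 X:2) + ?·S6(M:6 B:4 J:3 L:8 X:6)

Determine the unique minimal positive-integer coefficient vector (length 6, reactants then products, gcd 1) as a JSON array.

Coefficients: [5, 3, 4, 4, 2, 2]

M: 5·6+3·6 = 48 | 4·0+4·8+2·2+2·6 = 48
B: 5·7+3·1 = 38 | 4·7+4·0+2·1+2·4 = 38
J: 5·8+3·0 = 40 | 4·3+4·2+2·7+2·3 = 40
L: 5·2+3·6 = 28 | 4·1+4·0+2·4+2·8 = 28
X: 5·5+3·5 = 40 | 4·6+4·0+2·2+2·6 = 40
gcd(5,3,4,4,2,2) = 1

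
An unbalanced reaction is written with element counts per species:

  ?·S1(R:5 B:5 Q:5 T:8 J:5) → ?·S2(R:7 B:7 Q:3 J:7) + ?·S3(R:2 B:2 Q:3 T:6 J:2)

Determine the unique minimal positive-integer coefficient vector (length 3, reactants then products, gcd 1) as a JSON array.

Coefficients: [3, 1, 4]

R: 3·5 = 15 | 1·7+4·2 = 15
B: 3·5 = 15 | 1·7+4·2 = 15
Q: 3·5 = 15 | 1·3+4·3 = 15
T: 3·8 = 24 | 1·0+4·6 = 24
J: 3·5 = 15 | 1·7+4·2 = 15
gcd(3,1,4) = 1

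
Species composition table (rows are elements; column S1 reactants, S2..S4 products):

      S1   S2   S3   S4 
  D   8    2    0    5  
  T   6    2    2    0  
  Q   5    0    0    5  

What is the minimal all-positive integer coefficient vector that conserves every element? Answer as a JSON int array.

D: 2·8 = 16 | 3·2+3·0+2·5 = 16
T: 2·6 = 12 | 3·2+3·2+2·0 = 12
Q: 2·5 = 10 | 3·0+3·0+2·5 = 10
gcd(2,3,3,2) = 1

Coefficients: [2, 3, 3, 2]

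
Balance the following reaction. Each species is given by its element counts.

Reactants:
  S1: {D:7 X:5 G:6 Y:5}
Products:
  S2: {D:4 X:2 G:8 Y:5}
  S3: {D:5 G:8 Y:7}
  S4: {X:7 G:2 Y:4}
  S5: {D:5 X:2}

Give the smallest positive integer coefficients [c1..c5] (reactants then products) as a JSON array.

D: 6·7 = 42 | 3·4+1·5+2·0+5·5 = 42
X: 6·5 = 30 | 3·2+1·0+2·7+5·2 = 30
G: 6·6 = 36 | 3·8+1·8+2·2+5·0 = 36
Y: 6·5 = 30 | 3·5+1·7+2·4+5·0 = 30
gcd(6,3,1,2,5) = 1

Coefficients: [6, 3, 1, 2, 5]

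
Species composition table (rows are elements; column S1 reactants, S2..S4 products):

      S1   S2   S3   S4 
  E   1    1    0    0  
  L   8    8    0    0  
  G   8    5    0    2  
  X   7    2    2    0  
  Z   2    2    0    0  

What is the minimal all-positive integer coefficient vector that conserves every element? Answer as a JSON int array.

Coefficients: [2, 2, 5, 3]

E: 2·1 = 2 | 2·1+5·0+3·0 = 2
L: 2·8 = 16 | 2·8+5·0+3·0 = 16
G: 2·8 = 16 | 2·5+5·0+3·2 = 16
X: 2·7 = 14 | 2·2+5·2+3·0 = 14
Z: 2·2 = 4 | 2·2+5·0+3·0 = 4
gcd(2,2,5,3) = 1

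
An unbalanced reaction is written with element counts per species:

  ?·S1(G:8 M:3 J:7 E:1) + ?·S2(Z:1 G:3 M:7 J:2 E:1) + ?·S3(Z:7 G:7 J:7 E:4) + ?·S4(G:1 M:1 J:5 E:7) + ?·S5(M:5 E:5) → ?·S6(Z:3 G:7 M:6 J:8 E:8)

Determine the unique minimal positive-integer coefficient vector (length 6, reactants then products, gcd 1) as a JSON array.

Z: 2·0+1·1+2·7+2·0+3·0 = 15 | 5·3 = 15
G: 2·8+1·3+2·7+2·1+3·0 = 35 | 5·7 = 35
M: 2·3+1·7+2·0+2·1+3·5 = 30 | 5·6 = 30
J: 2·7+1·2+2·7+2·5+3·0 = 40 | 5·8 = 40
E: 2·1+1·1+2·4+2·7+3·5 = 40 | 5·8 = 40
gcd(2,1,2,2,3,5) = 1

Coefficients: [2, 1, 2, 2, 3, 5]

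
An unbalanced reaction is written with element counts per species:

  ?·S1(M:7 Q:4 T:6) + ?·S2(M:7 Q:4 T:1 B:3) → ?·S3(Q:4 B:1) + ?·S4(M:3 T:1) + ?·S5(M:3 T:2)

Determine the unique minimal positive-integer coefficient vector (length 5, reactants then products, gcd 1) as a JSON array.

Coefficients: [2, 1, 3, 1, 6]

M: 2·7+1·7 = 21 | 3·0+1·3+6·3 = 21
Q: 2·4+1·4 = 12 | 3·4+1·0+6·0 = 12
T: 2·6+1·1 = 13 | 3·0+1·1+6·2 = 13
B: 2·0+1·3 = 3 | 3·1+1·0+6·0 = 3
gcd(2,1,3,1,6) = 1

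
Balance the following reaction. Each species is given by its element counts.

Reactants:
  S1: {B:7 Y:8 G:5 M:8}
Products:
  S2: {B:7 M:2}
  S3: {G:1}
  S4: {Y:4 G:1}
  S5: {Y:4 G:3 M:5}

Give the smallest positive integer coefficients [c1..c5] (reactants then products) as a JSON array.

B: 5·7 = 35 | 5·7+3·0+4·0+6·0 = 35
Y: 5·8 = 40 | 5·0+3·0+4·4+6·4 = 40
G: 5·5 = 25 | 5·0+3·1+4·1+6·3 = 25
M: 5·8 = 40 | 5·2+3·0+4·0+6·5 = 40
gcd(5,5,3,4,6) = 1

Coefficients: [5, 5, 3, 4, 6]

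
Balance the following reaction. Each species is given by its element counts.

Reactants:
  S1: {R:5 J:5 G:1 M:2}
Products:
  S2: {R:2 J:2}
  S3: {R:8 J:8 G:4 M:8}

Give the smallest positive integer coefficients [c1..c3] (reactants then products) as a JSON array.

R: 4·5 = 20 | 6·2+1·8 = 20
J: 4·5 = 20 | 6·2+1·8 = 20
G: 4·1 = 4 | 6·0+1·4 = 4
M: 4·2 = 8 | 6·0+1·8 = 8
gcd(4,6,1) = 1

Coefficients: [4, 6, 1]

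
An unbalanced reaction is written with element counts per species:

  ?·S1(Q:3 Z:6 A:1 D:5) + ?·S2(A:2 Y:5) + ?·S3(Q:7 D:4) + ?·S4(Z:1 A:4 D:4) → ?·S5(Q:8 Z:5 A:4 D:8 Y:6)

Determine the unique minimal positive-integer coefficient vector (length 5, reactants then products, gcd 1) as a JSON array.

Q: 4·3+6·0+4·7+1·0 = 40 | 5·8 = 40
Z: 4·6+6·0+4·0+1·1 = 25 | 5·5 = 25
A: 4·1+6·2+4·0+1·4 = 20 | 5·4 = 20
D: 4·5+6·0+4·4+1·4 = 40 | 5·8 = 40
Y: 4·0+6·5+4·0+1·0 = 30 | 5·6 = 30
gcd(4,6,4,1,5) = 1

Coefficients: [4, 6, 4, 1, 5]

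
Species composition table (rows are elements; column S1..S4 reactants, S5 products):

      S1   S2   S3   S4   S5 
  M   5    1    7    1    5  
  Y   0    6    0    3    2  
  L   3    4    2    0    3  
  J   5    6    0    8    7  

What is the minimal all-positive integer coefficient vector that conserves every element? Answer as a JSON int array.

M: 4·5+1·1+1·7+2·1 = 30 | 6·5 = 30
Y: 4·0+1·6+1·0+2·3 = 12 | 6·2 = 12
L: 4·3+1·4+1·2+2·0 = 18 | 6·3 = 18
J: 4·5+1·6+1·0+2·8 = 42 | 6·7 = 42
gcd(4,1,1,2,6) = 1

Coefficients: [4, 1, 1, 2, 6]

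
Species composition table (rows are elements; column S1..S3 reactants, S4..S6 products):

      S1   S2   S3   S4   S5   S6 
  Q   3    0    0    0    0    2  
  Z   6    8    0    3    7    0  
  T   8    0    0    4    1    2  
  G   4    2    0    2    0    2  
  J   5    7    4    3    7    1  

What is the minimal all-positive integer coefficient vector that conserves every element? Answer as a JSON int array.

Coefficients: [4, 2, 3, 4, 4, 6]

Q: 4·3+2·0+3·0 = 12 | 4·0+4·0+6·2 = 12
Z: 4·6+2·8+3·0 = 40 | 4·3+4·7+6·0 = 40
T: 4·8+2·0+3·0 = 32 | 4·4+4·1+6·2 = 32
G: 4·4+2·2+3·0 = 20 | 4·2+4·0+6·2 = 20
J: 4·5+2·7+3·4 = 46 | 4·3+4·7+6·1 = 46
gcd(4,2,3,4,4,6) = 1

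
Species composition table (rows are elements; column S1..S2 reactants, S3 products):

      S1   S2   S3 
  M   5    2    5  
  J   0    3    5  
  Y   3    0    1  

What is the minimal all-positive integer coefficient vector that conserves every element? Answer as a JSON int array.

Coefficients: [1, 5, 3]

M: 1·5+5·2 = 15 | 3·5 = 15
J: 1·0+5·3 = 15 | 3·5 = 15
Y: 1·3+5·0 = 3 | 3·1 = 3
gcd(1,5,3) = 1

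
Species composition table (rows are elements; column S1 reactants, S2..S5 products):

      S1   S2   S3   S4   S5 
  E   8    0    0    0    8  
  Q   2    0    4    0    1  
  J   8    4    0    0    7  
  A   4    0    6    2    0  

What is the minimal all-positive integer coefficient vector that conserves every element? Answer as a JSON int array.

E: 4·8 = 32 | 1·0+1·0+5·0+4·8 = 32
Q: 4·2 = 8 | 1·0+1·4+5·0+4·1 = 8
J: 4·8 = 32 | 1·4+1·0+5·0+4·7 = 32
A: 4·4 = 16 | 1·0+1·6+5·2+4·0 = 16
gcd(4,1,1,5,4) = 1

Coefficients: [4, 1, 1, 5, 4]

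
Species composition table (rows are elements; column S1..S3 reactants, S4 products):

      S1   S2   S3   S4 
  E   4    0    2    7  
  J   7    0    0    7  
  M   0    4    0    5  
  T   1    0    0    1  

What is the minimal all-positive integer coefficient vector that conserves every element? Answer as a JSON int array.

E: 4·4+5·0+6·2 = 28 | 4·7 = 28
J: 4·7+5·0+6·0 = 28 | 4·7 = 28
M: 4·0+5·4+6·0 = 20 | 4·5 = 20
T: 4·1+5·0+6·0 = 4 | 4·1 = 4
gcd(4,5,6,4) = 1

Coefficients: [4, 5, 6, 4]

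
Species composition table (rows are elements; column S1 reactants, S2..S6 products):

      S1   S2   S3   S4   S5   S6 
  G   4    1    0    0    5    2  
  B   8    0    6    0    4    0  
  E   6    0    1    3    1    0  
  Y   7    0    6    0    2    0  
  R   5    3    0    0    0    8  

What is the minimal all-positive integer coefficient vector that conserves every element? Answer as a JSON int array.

G: 4·4 = 16 | 4·1+4·0+6·0+2·5+1·2 = 16
B: 4·8 = 32 | 4·0+4·6+6·0+2·4+1·0 = 32
E: 4·6 = 24 | 4·0+4·1+6·3+2·1+1·0 = 24
Y: 4·7 = 28 | 4·0+4·6+6·0+2·2+1·0 = 28
R: 4·5 = 20 | 4·3+4·0+6·0+2·0+1·8 = 20
gcd(4,4,4,6,2,1) = 1

Coefficients: [4, 4, 4, 6, 2, 1]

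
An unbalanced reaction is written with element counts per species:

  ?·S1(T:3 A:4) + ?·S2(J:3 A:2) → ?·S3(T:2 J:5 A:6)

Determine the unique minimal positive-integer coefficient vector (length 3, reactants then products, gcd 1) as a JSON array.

T: 2·3+5·0 = 6 | 3·2 = 6
J: 2·0+5·3 = 15 | 3·5 = 15
A: 2·4+5·2 = 18 | 3·6 = 18
gcd(2,5,3) = 1

Coefficients: [2, 5, 3]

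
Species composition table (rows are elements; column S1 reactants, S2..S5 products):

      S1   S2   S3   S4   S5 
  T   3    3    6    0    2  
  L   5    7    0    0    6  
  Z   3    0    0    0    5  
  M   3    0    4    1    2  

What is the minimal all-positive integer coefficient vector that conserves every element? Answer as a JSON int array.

Coefficients: [5, 1, 1, 5, 3]

T: 5·3 = 15 | 1·3+1·6+5·0+3·2 = 15
L: 5·5 = 25 | 1·7+1·0+5·0+3·6 = 25
Z: 5·3 = 15 | 1·0+1·0+5·0+3·5 = 15
M: 5·3 = 15 | 1·0+1·4+5·1+3·2 = 15
gcd(5,1,1,5,3) = 1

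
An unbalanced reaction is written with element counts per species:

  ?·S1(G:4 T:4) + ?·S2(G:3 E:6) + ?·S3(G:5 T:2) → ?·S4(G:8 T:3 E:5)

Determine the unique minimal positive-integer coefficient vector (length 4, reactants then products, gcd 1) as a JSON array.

Coefficients: [2, 5, 5, 6]

G: 2·4+5·3+5·5 = 48 | 6·8 = 48
T: 2·4+5·0+5·2 = 18 | 6·3 = 18
E: 2·0+5·6+5·0 = 30 | 6·5 = 30
gcd(2,5,5,6) = 1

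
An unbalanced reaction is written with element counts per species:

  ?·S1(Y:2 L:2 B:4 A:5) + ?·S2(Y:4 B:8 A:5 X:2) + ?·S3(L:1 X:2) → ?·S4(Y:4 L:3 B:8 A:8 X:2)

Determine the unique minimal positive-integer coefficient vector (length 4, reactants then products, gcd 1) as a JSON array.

Coefficients: [6, 2, 3, 5]

Y: 6·2+2·4+3·0 = 20 | 5·4 = 20
L: 6·2+2·0+3·1 = 15 | 5·3 = 15
B: 6·4+2·8+3·0 = 40 | 5·8 = 40
A: 6·5+2·5+3·0 = 40 | 5·8 = 40
X: 6·0+2·2+3·2 = 10 | 5·2 = 10
gcd(6,2,3,5) = 1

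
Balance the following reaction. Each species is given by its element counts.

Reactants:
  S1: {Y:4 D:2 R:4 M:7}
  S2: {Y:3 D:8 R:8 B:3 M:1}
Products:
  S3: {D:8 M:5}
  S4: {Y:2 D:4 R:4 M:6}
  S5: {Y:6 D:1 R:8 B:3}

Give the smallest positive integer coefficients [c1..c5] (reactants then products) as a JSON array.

Coefficients: [3, 2, 1, 3, 2]

Y: 3·4+2·3 = 18 | 1·0+3·2+2·6 = 18
D: 3·2+2·8 = 22 | 1·8+3·4+2·1 = 22
R: 3·4+2·8 = 28 | 1·0+3·4+2·8 = 28
B: 3·0+2·3 = 6 | 1·0+3·0+2·3 = 6
M: 3·7+2·1 = 23 | 1·5+3·6+2·0 = 23
gcd(3,2,1,3,2) = 1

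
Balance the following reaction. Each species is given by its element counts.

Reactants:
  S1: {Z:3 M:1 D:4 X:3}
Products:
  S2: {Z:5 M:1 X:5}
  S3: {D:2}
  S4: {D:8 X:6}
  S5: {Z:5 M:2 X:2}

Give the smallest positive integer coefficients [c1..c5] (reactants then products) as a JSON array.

Coefficients: [5, 1, 6, 1, 2]

Z: 5·3 = 15 | 1·5+6·0+1·0+2·5 = 15
M: 5·1 = 5 | 1·1+6·0+1·0+2·2 = 5
D: 5·4 = 20 | 1·0+6·2+1·8+2·0 = 20
X: 5·3 = 15 | 1·5+6·0+1·6+2·2 = 15
gcd(5,1,6,1,2) = 1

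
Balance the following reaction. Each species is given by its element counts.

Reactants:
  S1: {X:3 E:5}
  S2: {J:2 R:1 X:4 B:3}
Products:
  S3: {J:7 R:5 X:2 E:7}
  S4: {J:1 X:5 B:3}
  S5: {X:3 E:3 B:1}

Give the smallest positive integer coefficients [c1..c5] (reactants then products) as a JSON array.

Coefficients: [5, 5, 1, 3, 6]

J: 5·0+5·2 = 10 | 1·7+3·1+6·0 = 10
R: 5·0+5·1 = 5 | 1·5+3·0+6·0 = 5
X: 5·3+5·4 = 35 | 1·2+3·5+6·3 = 35
E: 5·5+5·0 = 25 | 1·7+3·0+6·3 = 25
B: 5·0+5·3 = 15 | 1·0+3·3+6·1 = 15
gcd(5,5,1,3,6) = 1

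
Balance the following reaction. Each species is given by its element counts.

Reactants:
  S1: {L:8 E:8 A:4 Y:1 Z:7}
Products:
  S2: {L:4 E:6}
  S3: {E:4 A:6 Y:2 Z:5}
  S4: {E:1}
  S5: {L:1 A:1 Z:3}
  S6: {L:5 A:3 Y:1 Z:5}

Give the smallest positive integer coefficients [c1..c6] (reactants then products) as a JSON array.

L: 5·8 = 40 | 5·4+1·0+6·0+5·1+3·5 = 40
E: 5·8 = 40 | 5·6+1·4+6·1+5·0+3·0 = 40
A: 5·4 = 20 | 5·0+1·6+6·0+5·1+3·3 = 20
Y: 5·1 = 5 | 5·0+1·2+6·0+5·0+3·1 = 5
Z: 5·7 = 35 | 5·0+1·5+6·0+5·3+3·5 = 35
gcd(5,5,1,6,5,3) = 1

Coefficients: [5, 5, 1, 6, 5, 3]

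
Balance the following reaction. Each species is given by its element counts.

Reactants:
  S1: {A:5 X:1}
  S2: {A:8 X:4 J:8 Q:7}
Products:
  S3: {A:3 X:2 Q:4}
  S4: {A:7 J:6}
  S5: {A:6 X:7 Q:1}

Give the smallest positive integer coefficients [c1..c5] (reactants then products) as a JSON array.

Coefficients: [5, 3, 5, 4, 1]

A: 5·5+3·8 = 49 | 5·3+4·7+1·6 = 49
X: 5·1+3·4 = 17 | 5·2+4·0+1·7 = 17
J: 5·0+3·8 = 24 | 5·0+4·6+1·0 = 24
Q: 5·0+3·7 = 21 | 5·4+4·0+1·1 = 21
gcd(5,3,5,4,1) = 1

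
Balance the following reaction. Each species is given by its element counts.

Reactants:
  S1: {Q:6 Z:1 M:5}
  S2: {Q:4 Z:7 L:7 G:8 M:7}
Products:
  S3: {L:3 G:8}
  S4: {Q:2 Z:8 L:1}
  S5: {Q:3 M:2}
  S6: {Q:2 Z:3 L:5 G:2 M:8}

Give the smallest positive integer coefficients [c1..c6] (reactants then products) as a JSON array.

Q: 1·6+5·4 = 26 | 4·0+3·2+4·3+4·2 = 26
Z: 1·1+5·7 = 36 | 4·0+3·8+4·0+4·3 = 36
L: 1·0+5·7 = 35 | 4·3+3·1+4·0+4·5 = 35
G: 1·0+5·8 = 40 | 4·8+3·0+4·0+4·2 = 40
M: 1·5+5·7 = 40 | 4·0+3·0+4·2+4·8 = 40
gcd(1,5,4,3,4,4) = 1

Coefficients: [1, 5, 4, 3, 4, 4]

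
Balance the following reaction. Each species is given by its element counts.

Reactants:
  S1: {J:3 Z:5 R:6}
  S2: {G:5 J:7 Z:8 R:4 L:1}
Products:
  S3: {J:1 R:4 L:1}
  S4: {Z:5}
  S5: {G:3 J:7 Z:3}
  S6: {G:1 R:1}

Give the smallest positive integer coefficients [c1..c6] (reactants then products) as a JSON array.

G: 1·0+3·5 = 15 | 3·0+4·0+3·3+6·1 = 15
J: 1·3+3·7 = 24 | 3·1+4·0+3·7+6·0 = 24
Z: 1·5+3·8 = 29 | 3·0+4·5+3·3+6·0 = 29
R: 1·6+3·4 = 18 | 3·4+4·0+3·0+6·1 = 18
L: 1·0+3·1 = 3 | 3·1+4·0+3·0+6·0 = 3
gcd(1,3,3,4,3,6) = 1

Coefficients: [1, 3, 3, 4, 3, 6]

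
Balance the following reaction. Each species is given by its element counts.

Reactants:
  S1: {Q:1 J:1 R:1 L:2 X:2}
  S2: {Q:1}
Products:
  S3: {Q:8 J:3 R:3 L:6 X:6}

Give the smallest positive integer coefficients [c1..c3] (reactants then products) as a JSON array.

Coefficients: [3, 5, 1]

Q: 3·1+5·1 = 8 | 1·8 = 8
J: 3·1+5·0 = 3 | 1·3 = 3
R: 3·1+5·0 = 3 | 1·3 = 3
L: 3·2+5·0 = 6 | 1·6 = 6
X: 3·2+5·0 = 6 | 1·6 = 6
gcd(3,5,1) = 1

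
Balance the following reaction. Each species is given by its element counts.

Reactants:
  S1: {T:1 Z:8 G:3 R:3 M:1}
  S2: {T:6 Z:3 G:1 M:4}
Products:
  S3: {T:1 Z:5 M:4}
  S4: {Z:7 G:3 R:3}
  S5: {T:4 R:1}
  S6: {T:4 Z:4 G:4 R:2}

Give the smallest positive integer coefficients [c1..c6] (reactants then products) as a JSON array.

Coefficients: [4, 1, 2, 3, 1, 1]

T: 4·1+1·6 = 10 | 2·1+3·0+1·4+1·4 = 10
Z: 4·8+1·3 = 35 | 2·5+3·7+1·0+1·4 = 35
G: 4·3+1·1 = 13 | 2·0+3·3+1·0+1·4 = 13
R: 4·3+1·0 = 12 | 2·0+3·3+1·1+1·2 = 12
M: 4·1+1·4 = 8 | 2·4+3·0+1·0+1·0 = 8
gcd(4,1,2,3,1,1) = 1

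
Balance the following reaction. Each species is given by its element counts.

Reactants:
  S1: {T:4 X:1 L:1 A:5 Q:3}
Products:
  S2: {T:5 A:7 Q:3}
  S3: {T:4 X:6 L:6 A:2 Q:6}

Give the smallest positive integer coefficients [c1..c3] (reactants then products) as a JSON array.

Coefficients: [6, 4, 1]

T: 6·4 = 24 | 4·5+1·4 = 24
X: 6·1 = 6 | 4·0+1·6 = 6
L: 6·1 = 6 | 4·0+1·6 = 6
A: 6·5 = 30 | 4·7+1·2 = 30
Q: 6·3 = 18 | 4·3+1·6 = 18
gcd(6,4,1) = 1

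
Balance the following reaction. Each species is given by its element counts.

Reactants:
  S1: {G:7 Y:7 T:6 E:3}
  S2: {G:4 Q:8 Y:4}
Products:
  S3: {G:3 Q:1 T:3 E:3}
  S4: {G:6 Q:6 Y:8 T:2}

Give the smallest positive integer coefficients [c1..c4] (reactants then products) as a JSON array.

Coefficients: [4, 5, 4, 6]

G: 4·7+5·4 = 48 | 4·3+6·6 = 48
Q: 4·0+5·8 = 40 | 4·1+6·6 = 40
Y: 4·7+5·4 = 48 | 4·0+6·8 = 48
T: 4·6+5·0 = 24 | 4·3+6·2 = 24
E: 4·3+5·0 = 12 | 4·3+6·0 = 12
gcd(4,5,4,6) = 1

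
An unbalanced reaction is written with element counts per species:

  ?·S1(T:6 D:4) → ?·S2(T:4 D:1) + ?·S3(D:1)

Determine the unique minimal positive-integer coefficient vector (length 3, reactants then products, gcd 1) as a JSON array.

Coefficients: [2, 3, 5]

T: 2·6 = 12 | 3·4+5·0 = 12
D: 2·4 = 8 | 3·1+5·1 = 8
gcd(2,3,5) = 1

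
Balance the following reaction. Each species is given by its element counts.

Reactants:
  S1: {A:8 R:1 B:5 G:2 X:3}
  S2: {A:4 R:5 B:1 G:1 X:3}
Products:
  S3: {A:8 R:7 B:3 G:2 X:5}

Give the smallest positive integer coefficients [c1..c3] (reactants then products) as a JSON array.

Coefficients: [1, 4, 3]

A: 1·8+4·4 = 24 | 3·8 = 24
R: 1·1+4·5 = 21 | 3·7 = 21
B: 1·5+4·1 = 9 | 3·3 = 9
G: 1·2+4·1 = 6 | 3·2 = 6
X: 1·3+4·3 = 15 | 3·5 = 15
gcd(1,4,3) = 1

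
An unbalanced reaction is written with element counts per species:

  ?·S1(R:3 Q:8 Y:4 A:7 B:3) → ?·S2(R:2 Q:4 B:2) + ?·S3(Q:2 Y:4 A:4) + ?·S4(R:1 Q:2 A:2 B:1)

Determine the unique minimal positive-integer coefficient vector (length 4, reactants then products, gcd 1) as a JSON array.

Coefficients: [4, 3, 4, 6]

R: 4·3 = 12 | 3·2+4·0+6·1 = 12
Q: 4·8 = 32 | 3·4+4·2+6·2 = 32
Y: 4·4 = 16 | 3·0+4·4+6·0 = 16
A: 4·7 = 28 | 3·0+4·4+6·2 = 28
B: 4·3 = 12 | 3·2+4·0+6·1 = 12
gcd(4,3,4,6) = 1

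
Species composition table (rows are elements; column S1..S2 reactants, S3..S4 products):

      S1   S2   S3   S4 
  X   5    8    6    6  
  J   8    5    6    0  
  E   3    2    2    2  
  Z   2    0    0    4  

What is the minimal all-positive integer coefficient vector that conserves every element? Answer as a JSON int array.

Coefficients: [2, 4, 6, 1]

X: 2·5+4·8 = 42 | 6·6+1·6 = 42
J: 2·8+4·5 = 36 | 6·6+1·0 = 36
E: 2·3+4·2 = 14 | 6·2+1·2 = 14
Z: 2·2+4·0 = 4 | 6·0+1·4 = 4
gcd(2,4,6,1) = 1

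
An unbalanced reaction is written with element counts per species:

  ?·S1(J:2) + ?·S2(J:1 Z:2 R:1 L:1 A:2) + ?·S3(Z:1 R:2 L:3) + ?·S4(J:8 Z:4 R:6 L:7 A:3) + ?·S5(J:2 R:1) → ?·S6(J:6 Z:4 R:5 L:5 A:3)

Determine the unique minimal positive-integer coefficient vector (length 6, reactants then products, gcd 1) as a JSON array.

J: 3·2+6·1+4·0+1·8+5·2 = 30 | 5·6 = 30
Z: 3·0+6·2+4·1+1·4+5·0 = 20 | 5·4 = 20
R: 3·0+6·1+4·2+1·6+5·1 = 25 | 5·5 = 25
L: 3·0+6·1+4·3+1·7+5·0 = 25 | 5·5 = 25
A: 3·0+6·2+4·0+1·3+5·0 = 15 | 5·3 = 15
gcd(3,6,4,1,5,5) = 1

Coefficients: [3, 6, 4, 1, 5, 5]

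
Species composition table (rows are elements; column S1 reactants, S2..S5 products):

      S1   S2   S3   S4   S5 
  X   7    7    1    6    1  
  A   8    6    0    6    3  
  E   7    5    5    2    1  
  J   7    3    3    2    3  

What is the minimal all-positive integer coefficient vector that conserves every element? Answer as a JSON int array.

Coefficients: [6, 2, 4, 3, 6]

X: 6·7 = 42 | 2·7+4·1+3·6+6·1 = 42
A: 6·8 = 48 | 2·6+4·0+3·6+6·3 = 48
E: 6·7 = 42 | 2·5+4·5+3·2+6·1 = 42
J: 6·7 = 42 | 2·3+4·3+3·2+6·3 = 42
gcd(6,2,4,3,6) = 1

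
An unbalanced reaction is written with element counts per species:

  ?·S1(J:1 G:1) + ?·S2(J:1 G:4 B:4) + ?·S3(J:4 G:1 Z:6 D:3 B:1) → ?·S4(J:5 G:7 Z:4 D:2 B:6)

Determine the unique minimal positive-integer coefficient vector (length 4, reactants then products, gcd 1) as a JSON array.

Coefficients: [3, 4, 2, 3]

J: 3·1+4·1+2·4 = 15 | 3·5 = 15
G: 3·1+4·4+2·1 = 21 | 3·7 = 21
Z: 3·0+4·0+2·6 = 12 | 3·4 = 12
D: 3·0+4·0+2·3 = 6 | 3·2 = 6
B: 3·0+4·4+2·1 = 18 | 3·6 = 18
gcd(3,4,2,3) = 1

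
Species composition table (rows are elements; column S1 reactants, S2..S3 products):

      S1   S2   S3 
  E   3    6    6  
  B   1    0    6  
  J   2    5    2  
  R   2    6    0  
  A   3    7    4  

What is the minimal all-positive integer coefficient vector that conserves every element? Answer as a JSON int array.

Coefficients: [6, 2, 1]

E: 6·3 = 18 | 2·6+1·6 = 18
B: 6·1 = 6 | 2·0+1·6 = 6
J: 6·2 = 12 | 2·5+1·2 = 12
R: 6·2 = 12 | 2·6+1·0 = 12
A: 6·3 = 18 | 2·7+1·4 = 18
gcd(6,2,1) = 1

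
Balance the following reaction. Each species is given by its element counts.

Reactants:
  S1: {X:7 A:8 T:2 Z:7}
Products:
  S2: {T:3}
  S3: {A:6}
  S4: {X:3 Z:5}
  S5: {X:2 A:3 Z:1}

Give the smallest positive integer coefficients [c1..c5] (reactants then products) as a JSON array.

X: 3·7 = 21 | 2·0+1·0+3·3+6·2 = 21
A: 3·8 = 24 | 2·0+1·6+3·0+6·3 = 24
T: 3·2 = 6 | 2·3+1·0+3·0+6·0 = 6
Z: 3·7 = 21 | 2·0+1·0+3·5+6·1 = 21
gcd(3,2,1,3,6) = 1

Coefficients: [3, 2, 1, 3, 6]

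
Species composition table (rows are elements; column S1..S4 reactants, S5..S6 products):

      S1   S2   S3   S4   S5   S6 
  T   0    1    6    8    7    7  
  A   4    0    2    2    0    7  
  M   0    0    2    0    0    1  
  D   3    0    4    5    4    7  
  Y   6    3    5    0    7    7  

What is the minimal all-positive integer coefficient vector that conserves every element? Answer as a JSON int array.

T: 4·0+5·1+2·6+4·8 = 49 | 3·7+4·7 = 49
A: 4·4+5·0+2·2+4·2 = 28 | 3·0+4·7 = 28
M: 4·0+5·0+2·2+4·0 = 4 | 3·0+4·1 = 4
D: 4·3+5·0+2·4+4·5 = 40 | 3·4+4·7 = 40
Y: 4·6+5·3+2·5+4·0 = 49 | 3·7+4·7 = 49
gcd(4,5,2,4,3,4) = 1

Coefficients: [4, 5, 2, 4, 3, 4]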